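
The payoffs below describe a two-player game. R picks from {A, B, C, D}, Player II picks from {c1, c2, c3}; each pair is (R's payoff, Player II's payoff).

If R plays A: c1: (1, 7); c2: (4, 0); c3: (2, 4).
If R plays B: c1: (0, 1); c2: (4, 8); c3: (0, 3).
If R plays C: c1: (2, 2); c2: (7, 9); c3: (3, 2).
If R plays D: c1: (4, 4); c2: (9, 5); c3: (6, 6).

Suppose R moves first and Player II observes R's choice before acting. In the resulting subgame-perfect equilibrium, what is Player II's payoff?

9

Player II best-responds to each possible R move:
- A: BR = c1, leader payoff 1.
- B: BR = c2, leader payoff 4.
- C: BR = c2, leader payoff 7.
- D: BR = c3, leader payoff 6.
Maximizing over 1, 4, 7, 6, R chooses C. Subgame-perfect outcome: (C, c2) with payoffs (7, 9).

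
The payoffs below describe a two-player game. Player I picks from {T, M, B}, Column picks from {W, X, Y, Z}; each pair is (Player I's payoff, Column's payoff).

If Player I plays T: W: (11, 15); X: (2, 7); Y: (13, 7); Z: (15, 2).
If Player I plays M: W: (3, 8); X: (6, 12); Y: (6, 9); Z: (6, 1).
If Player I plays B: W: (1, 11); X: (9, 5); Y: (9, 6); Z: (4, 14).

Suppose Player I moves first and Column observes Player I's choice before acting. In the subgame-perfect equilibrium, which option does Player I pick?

Work backward from Column's decision.
- T → Column plays W (best of 15, 7, 7, 2); Player I gets 11.
- M → Column plays X (best of 8, 12, 9, 1); Player I gets 6.
- B → Column plays Z (best of 11, 5, 6, 14); Player I gets 4.
Maximizing over 11, 6, 4, Player I chooses T. Subgame-perfect outcome: (T, W) with payoffs (11, 15).

T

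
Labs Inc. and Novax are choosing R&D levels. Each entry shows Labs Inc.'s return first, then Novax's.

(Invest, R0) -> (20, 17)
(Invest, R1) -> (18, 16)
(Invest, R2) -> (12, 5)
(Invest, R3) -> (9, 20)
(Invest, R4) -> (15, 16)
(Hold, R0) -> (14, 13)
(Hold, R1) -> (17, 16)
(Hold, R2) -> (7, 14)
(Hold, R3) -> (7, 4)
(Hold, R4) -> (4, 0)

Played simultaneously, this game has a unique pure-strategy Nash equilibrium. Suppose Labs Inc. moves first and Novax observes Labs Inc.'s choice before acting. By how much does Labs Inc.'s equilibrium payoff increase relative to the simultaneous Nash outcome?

8

Solve by backward induction (Labs Inc. leads).
- Invest: Novax compares 17, 16, 5, 20, 16 and picks R3; Labs Inc. would get 9.
- Hold: Novax compares 13, 16, 14, 4, 0 and picks R1; Labs Inc. would get 17.
Maximizing over 9, 17, Labs Inc. chooses Hold. Subgame-perfect outcome: (Hold, R1) with payoffs (17, 16).
For the simultaneous game, intersect best replies.
Labs Inc.'s best replies: R0→Invest; R1→Invest; R2→Invest; R3→Invest; R4→Invest.
Novax's best replies: Invest→R3; Hold→R1.
Only (Invest, R3) has each player best-responding; Nash payoffs (9, 20).
Labs Inc.'s commitment gain: 17 − 9 = 8.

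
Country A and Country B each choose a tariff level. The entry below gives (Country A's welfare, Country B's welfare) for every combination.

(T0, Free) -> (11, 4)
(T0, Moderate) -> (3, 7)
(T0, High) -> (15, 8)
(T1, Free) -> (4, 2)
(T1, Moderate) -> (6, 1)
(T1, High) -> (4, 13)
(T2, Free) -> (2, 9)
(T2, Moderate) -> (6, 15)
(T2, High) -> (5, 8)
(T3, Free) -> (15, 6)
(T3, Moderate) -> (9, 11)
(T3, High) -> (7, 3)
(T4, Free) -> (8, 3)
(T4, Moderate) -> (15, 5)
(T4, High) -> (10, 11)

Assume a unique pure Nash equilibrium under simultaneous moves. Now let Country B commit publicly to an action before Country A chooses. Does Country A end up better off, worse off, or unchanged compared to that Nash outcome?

Backward induction with Country B moving first.
- Free: Country A compares 11, 4, 2, 15, 8 and picks T3; Country B would get 6.
- Moderate: Country A compares 3, 6, 6, 9, 15 and picks T4; Country B would get 5.
- High: Country A compares 15, 4, 5, 7, 10 and picks T0; Country B would get 8.
Maximizing over 6, 5, 8, Country B chooses High. Subgame-perfect outcome: (T0, High) with payoffs (15, 8).
Under simultaneous play:
Country A's best replies: Free→T3; Moderate→T4; High→T0.
Country B's best replies: T0→High; T1→High; T2→Moderate; T3→Moderate; T4→High.
The unique mutual best reply is (T0, High), giving (15, 8).
Country A earns 15 sequentially versus 15 at the Nash outcome: unchanged.

unchanged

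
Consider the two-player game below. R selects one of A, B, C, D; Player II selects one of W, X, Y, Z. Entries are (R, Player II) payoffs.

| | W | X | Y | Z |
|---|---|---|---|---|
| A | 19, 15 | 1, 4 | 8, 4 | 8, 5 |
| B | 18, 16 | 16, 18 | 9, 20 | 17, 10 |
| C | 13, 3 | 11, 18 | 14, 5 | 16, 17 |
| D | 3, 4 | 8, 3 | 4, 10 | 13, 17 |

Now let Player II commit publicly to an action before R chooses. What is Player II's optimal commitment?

Work backward from R's decision.
- W: R compares 19, 18, 13, 3 and picks A; Player II would get 15.
- X: R compares 1, 16, 11, 8 and picks B; Player II would get 18.
- Y: R compares 8, 9, 14, 4 and picks C; Player II would get 5.
- Z: R compares 8, 17, 16, 13 and picks B; Player II would get 10.
Among 15, 18, 5, 10, the best is 18 at X. Subgame-perfect outcome: (B, X) with payoffs (16, 18).

X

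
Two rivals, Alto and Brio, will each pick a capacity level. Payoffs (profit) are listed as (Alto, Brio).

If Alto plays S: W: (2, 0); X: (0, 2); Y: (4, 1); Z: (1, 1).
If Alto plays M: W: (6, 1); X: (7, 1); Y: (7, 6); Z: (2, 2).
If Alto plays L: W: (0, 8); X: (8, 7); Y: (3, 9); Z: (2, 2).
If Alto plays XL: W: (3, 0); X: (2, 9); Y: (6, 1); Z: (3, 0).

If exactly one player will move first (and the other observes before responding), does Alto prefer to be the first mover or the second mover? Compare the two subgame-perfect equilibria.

If Alto leads: Brio's best replies are S→X, M→Y, L→Y, XL→X; Alto's induced payoffs 0, 7, 3, 2; outcome (M, Y), payoffs (7, 6).
If Brio leads: Alto's best replies are W→M, X→L, Y→M, Z→XL; Brio's induced payoffs 1, 7, 6, 0; outcome (L, X), payoffs (8, 7).
Alto gets 7 moving first and 8 moving second, so Alto prefers to move second.

second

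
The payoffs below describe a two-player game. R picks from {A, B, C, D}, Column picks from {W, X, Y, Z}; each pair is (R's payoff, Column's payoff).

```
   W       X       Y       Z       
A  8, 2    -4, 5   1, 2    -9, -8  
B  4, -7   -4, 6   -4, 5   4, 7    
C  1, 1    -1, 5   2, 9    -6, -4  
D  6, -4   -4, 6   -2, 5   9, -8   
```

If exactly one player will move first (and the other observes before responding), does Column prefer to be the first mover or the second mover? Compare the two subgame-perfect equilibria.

If R leads: Column's best replies are A→X, B→Z, C→Y, D→X; R's induced payoffs -4, 4, 2, -4; outcome (B, Z), payoffs (4, 7).
If Column leads: R's best replies are W→A, X→C, Y→C, Z→D; Column's induced payoffs 2, 5, 9, -8; outcome (C, Y), payoffs (2, 9).
Column gets 9 moving first and 7 moving second, so Column prefers to move first.

first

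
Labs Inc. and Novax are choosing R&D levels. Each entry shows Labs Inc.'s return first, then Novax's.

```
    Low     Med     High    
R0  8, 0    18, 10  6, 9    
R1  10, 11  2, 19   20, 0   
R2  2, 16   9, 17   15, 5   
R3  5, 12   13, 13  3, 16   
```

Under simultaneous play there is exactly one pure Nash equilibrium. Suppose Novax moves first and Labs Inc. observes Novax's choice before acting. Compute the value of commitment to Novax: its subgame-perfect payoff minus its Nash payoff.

1

Work backward from Labs Inc.'s decision.
- Low: Labs Inc. compares 8, 10, 2, 5 and picks R1; Novax would get 11.
- Med: Labs Inc. compares 18, 2, 9, 13 and picks R0; Novax would get 10.
- High: Labs Inc. compares 6, 20, 15, 3 and picks R1; Novax would get 0.
Maximizing over 11, 10, 0, Novax chooses Low. Subgame-perfect outcome: (R1, Low) with payoffs (10, 11).
Now find the simultaneous Nash equilibrium.
Labs Inc.'s best replies: Low→R1; Med→R0; High→R1.
Novax's best replies: R0→Med; R1→Med; R2→Med; R3→High.
Only (R0, Med) has each player best-responding; Nash payoffs (18, 10).
Novax's commitment gain: 11 − 10 = 1.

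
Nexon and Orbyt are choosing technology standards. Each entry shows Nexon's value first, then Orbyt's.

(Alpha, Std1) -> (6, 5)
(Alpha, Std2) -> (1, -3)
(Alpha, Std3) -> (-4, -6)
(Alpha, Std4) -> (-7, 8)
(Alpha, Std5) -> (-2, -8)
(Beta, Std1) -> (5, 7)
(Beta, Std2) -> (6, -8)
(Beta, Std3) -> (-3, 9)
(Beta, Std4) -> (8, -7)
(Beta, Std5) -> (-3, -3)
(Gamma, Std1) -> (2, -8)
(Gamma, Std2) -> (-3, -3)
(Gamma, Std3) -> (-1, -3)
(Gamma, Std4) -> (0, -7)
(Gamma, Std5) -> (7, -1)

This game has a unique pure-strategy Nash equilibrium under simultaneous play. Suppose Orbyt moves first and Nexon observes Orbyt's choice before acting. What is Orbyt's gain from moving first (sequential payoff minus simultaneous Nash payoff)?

6

Nexon best-responds to each possible Orbyt move:
- Std1 → Nexon plays Alpha (best of 6, 5, 2); Orbyt gets 5.
- Std2 → Nexon plays Beta (best of 1, 6, -3); Orbyt gets -8.
- Std3 → Nexon plays Gamma (best of -4, -3, -1); Orbyt gets -3.
- Std4 → Nexon plays Beta (best of -7, 8, 0); Orbyt gets -7.
- Std5 → Nexon plays Gamma (best of -2, -3, 7); Orbyt gets -1.
Among 5, -8, -3, -7, -1, the best is 5 at Std1. Subgame-perfect outcome: (Alpha, Std1) with payoffs (6, 5).
For the simultaneous game, intersect best replies.
Nexon's best replies: Std1→Alpha; Std2→Beta; Std3→Gamma; Std4→Beta; Std5→Gamma.
Orbyt's best replies: Alpha→Std4; Beta→Std3; Gamma→Std5.
The unique mutual best reply is (Gamma, Std5), giving (7, -1).
Orbyt's commitment gain: 5 − -1 = 6.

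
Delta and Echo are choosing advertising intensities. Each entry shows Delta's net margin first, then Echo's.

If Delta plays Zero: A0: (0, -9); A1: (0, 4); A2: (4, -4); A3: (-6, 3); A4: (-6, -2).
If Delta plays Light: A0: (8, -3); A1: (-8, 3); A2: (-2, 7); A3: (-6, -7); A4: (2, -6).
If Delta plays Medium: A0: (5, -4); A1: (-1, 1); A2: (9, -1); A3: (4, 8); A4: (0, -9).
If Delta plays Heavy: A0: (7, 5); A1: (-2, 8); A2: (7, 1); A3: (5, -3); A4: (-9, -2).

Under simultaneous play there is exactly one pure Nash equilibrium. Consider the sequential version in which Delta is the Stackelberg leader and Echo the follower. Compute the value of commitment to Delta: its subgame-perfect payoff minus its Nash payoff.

4

Work backward from Echo's decision.
- Zero: BR = A1, leader payoff 0.
- Light: BR = A2, leader payoff -2.
- Medium: BR = A3, leader payoff 4.
- Heavy: BR = A1, leader payoff -2.
Among 0, -2, 4, -2, the best is 4 at Medium. Subgame-perfect outcome: (Medium, A3) with payoffs (4, 8).
Now find the simultaneous Nash equilibrium.
Delta's best replies: A0→Light; A1→Zero; A2→Medium; A3→Heavy; A4→Light.
Echo's best replies: Zero→A1; Light→A2; Medium→A3; Heavy→A1.
The unique mutual best reply is (Zero, A1), giving (0, 4).
Delta's commitment gain: 4 − 0 = 4.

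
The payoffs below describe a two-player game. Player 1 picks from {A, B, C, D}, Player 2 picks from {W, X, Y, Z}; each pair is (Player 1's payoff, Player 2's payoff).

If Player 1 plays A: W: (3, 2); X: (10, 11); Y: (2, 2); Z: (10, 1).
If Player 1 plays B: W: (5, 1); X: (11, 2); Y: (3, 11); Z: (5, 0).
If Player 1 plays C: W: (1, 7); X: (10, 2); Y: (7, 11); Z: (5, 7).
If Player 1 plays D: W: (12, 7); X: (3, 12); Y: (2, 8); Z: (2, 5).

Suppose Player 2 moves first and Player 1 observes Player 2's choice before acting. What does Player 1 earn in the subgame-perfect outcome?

7

Backward induction with Player 2 moving first.
- W: Player 1 compares 3, 5, 1, 12 and picks D; Player 2 would get 7.
- X: Player 1 compares 10, 11, 10, 3 and picks B; Player 2 would get 2.
- Y: Player 1 compares 2, 3, 7, 2 and picks C; Player 2 would get 11.
- Z: Player 1 compares 10, 5, 5, 2 and picks A; Player 2 would get 1.
Maximizing over 7, 2, 11, 1, Player 2 chooses Y. Subgame-perfect outcome: (C, Y) with payoffs (7, 11).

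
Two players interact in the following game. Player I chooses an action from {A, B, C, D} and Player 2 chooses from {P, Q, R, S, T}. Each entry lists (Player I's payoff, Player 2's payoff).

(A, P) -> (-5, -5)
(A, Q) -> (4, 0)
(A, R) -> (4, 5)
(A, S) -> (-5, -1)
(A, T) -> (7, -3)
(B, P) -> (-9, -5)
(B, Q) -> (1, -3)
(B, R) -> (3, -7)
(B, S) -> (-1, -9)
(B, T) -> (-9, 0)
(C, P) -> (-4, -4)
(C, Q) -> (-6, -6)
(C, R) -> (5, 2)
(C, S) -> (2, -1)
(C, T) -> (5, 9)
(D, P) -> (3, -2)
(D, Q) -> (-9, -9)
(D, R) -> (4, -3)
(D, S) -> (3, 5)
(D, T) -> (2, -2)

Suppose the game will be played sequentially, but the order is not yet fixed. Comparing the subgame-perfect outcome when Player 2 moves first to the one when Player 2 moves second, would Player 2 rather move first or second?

If Player I leads: Player 2's best replies are A→R, B→T, C→T, D→S; Player I's induced payoffs 4, -9, 5, 3; outcome (C, T), payoffs (5, 9).
If Player 2 leads: Player I's best replies are P→D, Q→A, R→C, S→D, T→A; Player 2's induced payoffs -2, 0, 2, 5, -3; outcome (D, S), payoffs (3, 5).
Player 2 gets 5 moving first and 9 moving second, so Player 2 prefers to move second.

second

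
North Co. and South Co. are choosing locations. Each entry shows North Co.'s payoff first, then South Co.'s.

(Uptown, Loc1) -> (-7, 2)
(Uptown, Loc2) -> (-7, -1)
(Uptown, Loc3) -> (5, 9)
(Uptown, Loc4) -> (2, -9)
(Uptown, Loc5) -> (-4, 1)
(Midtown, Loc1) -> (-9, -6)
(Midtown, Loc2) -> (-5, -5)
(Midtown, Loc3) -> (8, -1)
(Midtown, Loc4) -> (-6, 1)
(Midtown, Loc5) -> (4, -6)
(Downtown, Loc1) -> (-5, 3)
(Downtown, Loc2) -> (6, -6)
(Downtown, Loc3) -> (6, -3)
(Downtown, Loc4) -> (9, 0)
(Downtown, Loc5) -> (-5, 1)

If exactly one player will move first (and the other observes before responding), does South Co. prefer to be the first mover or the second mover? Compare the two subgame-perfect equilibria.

second

If North Co. leads: South Co.'s best replies are Uptown→Loc3, Midtown→Loc4, Downtown→Loc1; North Co.'s induced payoffs 5, -6, -5; outcome (Uptown, Loc3), payoffs (5, 9).
If South Co. leads: North Co.'s best replies are Loc1→Downtown, Loc2→Downtown, Loc3→Midtown, Loc4→Downtown, Loc5→Midtown; South Co.'s induced payoffs 3, -6, -1, 0, -6; outcome (Downtown, Loc1), payoffs (-5, 3).
South Co. gets 3 moving first and 9 moving second, so South Co. prefers to move second.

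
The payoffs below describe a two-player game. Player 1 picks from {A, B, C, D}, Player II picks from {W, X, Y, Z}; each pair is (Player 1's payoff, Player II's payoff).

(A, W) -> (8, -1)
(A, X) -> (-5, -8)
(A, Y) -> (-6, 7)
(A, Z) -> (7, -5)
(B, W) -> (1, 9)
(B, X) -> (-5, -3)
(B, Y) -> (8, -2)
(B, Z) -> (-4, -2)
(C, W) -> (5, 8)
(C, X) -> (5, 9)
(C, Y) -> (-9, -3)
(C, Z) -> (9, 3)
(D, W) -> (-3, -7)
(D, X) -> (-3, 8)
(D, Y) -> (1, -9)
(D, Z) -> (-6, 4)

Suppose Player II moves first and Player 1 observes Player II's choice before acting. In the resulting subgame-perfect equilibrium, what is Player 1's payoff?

5

Solve by backward induction (Player II leads).
- W: Player 1 compares 8, 1, 5, -3 and picks A; Player II would get -1.
- X: Player 1 compares -5, -5, 5, -3 and picks C; Player II would get 9.
- Y: Player 1 compares -6, 8, -9, 1 and picks B; Player II would get -2.
- Z: Player 1 compares 7, -4, 9, -6 and picks C; Player II would get 3.
Player II's induced payoffs are -1, 9, -2, 3, so Player II commits to X. Subgame-perfect outcome: (C, X) with payoffs (5, 9).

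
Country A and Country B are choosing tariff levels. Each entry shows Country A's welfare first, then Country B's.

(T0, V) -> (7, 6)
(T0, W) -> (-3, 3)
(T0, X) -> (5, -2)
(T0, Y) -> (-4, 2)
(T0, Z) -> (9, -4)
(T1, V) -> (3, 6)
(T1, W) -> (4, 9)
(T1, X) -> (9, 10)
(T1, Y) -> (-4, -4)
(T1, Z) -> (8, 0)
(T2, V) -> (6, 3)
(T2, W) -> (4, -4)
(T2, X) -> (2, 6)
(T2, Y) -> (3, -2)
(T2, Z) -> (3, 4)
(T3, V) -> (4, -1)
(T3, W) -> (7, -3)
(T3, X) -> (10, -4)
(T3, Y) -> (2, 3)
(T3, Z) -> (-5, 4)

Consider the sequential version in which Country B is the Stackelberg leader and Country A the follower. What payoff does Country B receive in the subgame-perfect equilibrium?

6

Country A best-responds to each possible Country B move:
- V: Country A compares 7, 3, 6, 4 and picks T0; Country B would get 6.
- W: Country A compares -3, 4, 4, 7 and picks T3; Country B would get -3.
- X: Country A compares 5, 9, 2, 10 and picks T3; Country B would get -4.
- Y: Country A compares -4, -4, 3, 2 and picks T2; Country B would get -2.
- Z: Country A compares 9, 8, 3, -5 and picks T0; Country B would get -4.
Country B's induced payoffs are 6, -3, -4, -2, -4, so Country B commits to V. Subgame-perfect outcome: (T0, V) with payoffs (7, 6).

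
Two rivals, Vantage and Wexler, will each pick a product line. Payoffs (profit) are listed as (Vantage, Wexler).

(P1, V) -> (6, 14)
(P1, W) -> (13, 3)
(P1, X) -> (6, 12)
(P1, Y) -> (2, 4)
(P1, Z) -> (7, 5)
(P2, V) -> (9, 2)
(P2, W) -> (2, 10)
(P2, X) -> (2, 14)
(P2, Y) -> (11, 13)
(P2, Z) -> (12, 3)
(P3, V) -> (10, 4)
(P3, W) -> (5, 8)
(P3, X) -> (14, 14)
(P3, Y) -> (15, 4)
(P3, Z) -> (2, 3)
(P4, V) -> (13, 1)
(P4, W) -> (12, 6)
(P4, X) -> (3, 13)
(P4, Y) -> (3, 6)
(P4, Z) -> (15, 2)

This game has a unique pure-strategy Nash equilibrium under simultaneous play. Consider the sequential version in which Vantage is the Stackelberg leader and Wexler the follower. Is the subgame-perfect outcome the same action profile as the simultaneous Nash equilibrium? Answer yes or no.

Backward induction with Vantage moving first.
- P1 → Wexler plays V (best of 14, 3, 12, 4, 5); Vantage gets 6.
- P2 → Wexler plays X (best of 2, 10, 14, 13, 3); Vantage gets 2.
- P3 → Wexler plays X (best of 4, 8, 14, 4, 3); Vantage gets 14.
- P4 → Wexler plays X (best of 1, 6, 13, 6, 2); Vantage gets 3.
Vantage's induced payoffs are 6, 2, 14, 3, so Vantage commits to P3. Subgame-perfect outcome: (P3, X) with payoffs (14, 14).
Under simultaneous play:
Vantage's best replies: V→P4; W→P1; X→P3; Y→P3; Z→P4.
Wexler's best replies: P1→V; P2→X; P3→X; P4→X.
Only (P3, X) has each player best-responding; Nash payoffs (14, 14).
Sequential outcome (P3, X) coincides with the Nash profile (P3, X).

yes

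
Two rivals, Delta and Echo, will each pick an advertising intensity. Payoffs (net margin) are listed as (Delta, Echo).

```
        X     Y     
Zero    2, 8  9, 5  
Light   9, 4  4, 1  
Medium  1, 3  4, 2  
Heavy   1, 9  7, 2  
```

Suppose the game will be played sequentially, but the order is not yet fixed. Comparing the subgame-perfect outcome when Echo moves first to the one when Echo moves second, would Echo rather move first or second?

first

If Delta leads: Echo's best replies are Zero→X, Light→X, Medium→X, Heavy→X; Delta's induced payoffs 2, 9, 1, 1; outcome (Light, X), payoffs (9, 4).
If Echo leads: Delta's best replies are X→Light, Y→Zero; Echo's induced payoffs 4, 5; outcome (Zero, Y), payoffs (9, 5).
Echo gets 5 moving first and 4 moving second, so Echo prefers to move first.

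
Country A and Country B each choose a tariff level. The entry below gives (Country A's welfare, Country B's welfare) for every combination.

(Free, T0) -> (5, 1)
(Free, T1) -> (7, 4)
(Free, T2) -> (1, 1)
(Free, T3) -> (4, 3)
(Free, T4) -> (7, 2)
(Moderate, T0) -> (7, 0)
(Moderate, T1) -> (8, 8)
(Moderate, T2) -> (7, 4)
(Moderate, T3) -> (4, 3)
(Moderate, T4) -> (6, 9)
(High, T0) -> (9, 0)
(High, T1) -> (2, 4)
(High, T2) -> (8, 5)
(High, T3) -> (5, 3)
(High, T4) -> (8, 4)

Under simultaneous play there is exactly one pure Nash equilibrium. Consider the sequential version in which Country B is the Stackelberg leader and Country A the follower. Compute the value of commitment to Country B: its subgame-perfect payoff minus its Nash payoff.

3

Backward induction with Country B moving first.
- T0 → Country A plays High (best of 5, 7, 9); Country B gets 0.
- T1 → Country A plays Moderate (best of 7, 8, 2); Country B gets 8.
- T2 → Country A plays High (best of 1, 7, 8); Country B gets 5.
- T3 → Country A plays High (best of 4, 4, 5); Country B gets 3.
- T4 → Country A plays High (best of 7, 6, 8); Country B gets 4.
Among 0, 8, 5, 3, 4, the best is 8 at T1. Subgame-perfect outcome: (Moderate, T1) with payoffs (8, 8).
For the simultaneous game, intersect best replies.
Country A's best replies: T0→High; T1→Moderate; T2→High; T3→High; T4→High.
Country B's best replies: Free→T1; Moderate→T4; High→T2.
The unique mutual best reply is (High, T2), giving (8, 5).
Country B's commitment gain: 8 − 5 = 3.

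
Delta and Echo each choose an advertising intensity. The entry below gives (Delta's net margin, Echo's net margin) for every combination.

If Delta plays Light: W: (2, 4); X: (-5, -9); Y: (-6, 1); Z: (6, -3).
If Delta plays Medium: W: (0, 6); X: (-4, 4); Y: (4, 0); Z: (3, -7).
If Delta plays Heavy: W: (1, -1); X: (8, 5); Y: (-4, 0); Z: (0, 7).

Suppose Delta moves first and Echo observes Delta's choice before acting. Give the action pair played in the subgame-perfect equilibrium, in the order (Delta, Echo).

(Light, W)

Solve by backward induction (Delta leads).
- Light: BR = W, leader payoff 2.
- Medium: BR = W, leader payoff 0.
- Heavy: BR = Z, leader payoff 0.
Among 2, 0, 0, the best is 2 at Light. Subgame-perfect outcome: (Light, W) with payoffs (2, 4).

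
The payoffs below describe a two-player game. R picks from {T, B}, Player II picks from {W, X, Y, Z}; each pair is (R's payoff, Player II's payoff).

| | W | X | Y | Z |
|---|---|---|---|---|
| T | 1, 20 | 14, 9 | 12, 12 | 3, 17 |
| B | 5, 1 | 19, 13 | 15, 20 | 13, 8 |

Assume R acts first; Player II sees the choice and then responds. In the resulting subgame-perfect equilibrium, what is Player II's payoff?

Solve by backward induction (R leads).
- T → Player II plays W (best of 20, 9, 12, 17); R gets 1.
- B → Player II plays Y (best of 1, 13, 20, 8); R gets 15.
Among 1, 15, the best is 15 at B. Subgame-perfect outcome: (B, Y) with payoffs (15, 20).

20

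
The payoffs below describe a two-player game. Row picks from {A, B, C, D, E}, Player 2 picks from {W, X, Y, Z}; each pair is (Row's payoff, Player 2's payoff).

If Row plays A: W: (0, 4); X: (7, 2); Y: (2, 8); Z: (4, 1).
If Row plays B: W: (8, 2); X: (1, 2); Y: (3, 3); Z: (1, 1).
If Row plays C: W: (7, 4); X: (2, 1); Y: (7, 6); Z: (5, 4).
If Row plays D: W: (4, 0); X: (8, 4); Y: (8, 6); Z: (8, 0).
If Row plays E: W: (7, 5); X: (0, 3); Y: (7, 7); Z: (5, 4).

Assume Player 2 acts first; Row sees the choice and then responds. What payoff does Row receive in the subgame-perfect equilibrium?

8

Solve by backward induction (Player 2 leads).
- W: Row compares 0, 8, 7, 4, 7 and picks B; Player 2 would get 2.
- X: Row compares 7, 1, 2, 8, 0 and picks D; Player 2 would get 4.
- Y: Row compares 2, 3, 7, 8, 7 and picks D; Player 2 would get 6.
- Z: Row compares 4, 1, 5, 8, 5 and picks D; Player 2 would get 0.
Among 2, 4, 6, 0, the best is 6 at Y. Subgame-perfect outcome: (D, Y) with payoffs (8, 6).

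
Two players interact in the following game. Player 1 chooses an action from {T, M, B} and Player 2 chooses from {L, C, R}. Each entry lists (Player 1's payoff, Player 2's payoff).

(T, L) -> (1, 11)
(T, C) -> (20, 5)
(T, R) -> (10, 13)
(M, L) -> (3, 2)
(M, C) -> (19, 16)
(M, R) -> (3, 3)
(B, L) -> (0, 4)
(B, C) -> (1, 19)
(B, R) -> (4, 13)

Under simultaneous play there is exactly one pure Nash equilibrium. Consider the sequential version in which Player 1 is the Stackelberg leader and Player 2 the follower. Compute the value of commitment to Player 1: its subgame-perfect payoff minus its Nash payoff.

9

Work backward from Player 2's decision.
- T → Player 2 plays R (best of 11, 5, 13); Player 1 gets 10.
- M → Player 2 plays C (best of 2, 16, 3); Player 1 gets 19.
- B → Player 2 plays C (best of 4, 19, 13); Player 1 gets 1.
Maximizing over 10, 19, 1, Player 1 chooses M. Subgame-perfect outcome: (M, C) with payoffs (19, 16).
Now find the simultaneous Nash equilibrium.
Player 1's best replies: L→M; C→T; R→T.
Player 2's best replies: T→R; M→C; B→C.
The unique mutual best reply is (T, R), giving (10, 13).
Player 1's commitment gain: 19 − 10 = 9.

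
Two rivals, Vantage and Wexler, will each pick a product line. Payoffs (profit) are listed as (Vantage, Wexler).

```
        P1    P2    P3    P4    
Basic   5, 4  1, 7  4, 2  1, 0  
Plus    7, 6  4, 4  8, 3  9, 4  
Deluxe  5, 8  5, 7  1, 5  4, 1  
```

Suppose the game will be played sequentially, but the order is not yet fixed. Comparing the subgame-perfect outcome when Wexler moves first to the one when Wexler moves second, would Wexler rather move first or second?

If Vantage leads: Wexler's best replies are Basic→P2, Plus→P1, Deluxe→P1; Vantage's induced payoffs 1, 7, 5; outcome (Plus, P1), payoffs (7, 6).
If Wexler leads: Vantage's best replies are P1→Plus, P2→Deluxe, P3→Plus, P4→Plus; Wexler's induced payoffs 6, 7, 3, 4; outcome (Deluxe, P2), payoffs (5, 7).
Wexler gets 7 moving first and 6 moving second, so Wexler prefers to move first.

first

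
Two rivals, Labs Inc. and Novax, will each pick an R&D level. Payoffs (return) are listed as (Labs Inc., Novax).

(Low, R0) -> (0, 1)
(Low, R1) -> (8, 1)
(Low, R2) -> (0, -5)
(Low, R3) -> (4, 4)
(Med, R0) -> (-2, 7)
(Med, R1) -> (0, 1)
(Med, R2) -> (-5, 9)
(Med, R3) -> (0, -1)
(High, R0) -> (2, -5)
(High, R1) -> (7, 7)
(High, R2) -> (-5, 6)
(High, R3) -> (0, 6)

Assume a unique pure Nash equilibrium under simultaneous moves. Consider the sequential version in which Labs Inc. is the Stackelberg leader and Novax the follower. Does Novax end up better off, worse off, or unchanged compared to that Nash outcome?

better off

Solve by backward induction (Labs Inc. leads).
- Low → Novax plays R3 (best of 1, 1, -5, 4); Labs Inc. gets 4.
- Med → Novax plays R2 (best of 7, 1, 9, -1); Labs Inc. gets -5.
- High → Novax plays R1 (best of -5, 7, 6, 6); Labs Inc. gets 7.
Maximizing over 4, -5, 7, Labs Inc. chooses High. Subgame-perfect outcome: (High, R1) with payoffs (7, 7).
Under simultaneous play:
Labs Inc.'s best replies: R0→High; R1→Low; R2→Low; R3→Low.
Novax's best replies: Low→R3; Med→R2; High→R1.
The unique mutual best reply is (Low, R3), giving (4, 4).
Novax earns 7 sequentially versus 4 at the Nash outcome: better off.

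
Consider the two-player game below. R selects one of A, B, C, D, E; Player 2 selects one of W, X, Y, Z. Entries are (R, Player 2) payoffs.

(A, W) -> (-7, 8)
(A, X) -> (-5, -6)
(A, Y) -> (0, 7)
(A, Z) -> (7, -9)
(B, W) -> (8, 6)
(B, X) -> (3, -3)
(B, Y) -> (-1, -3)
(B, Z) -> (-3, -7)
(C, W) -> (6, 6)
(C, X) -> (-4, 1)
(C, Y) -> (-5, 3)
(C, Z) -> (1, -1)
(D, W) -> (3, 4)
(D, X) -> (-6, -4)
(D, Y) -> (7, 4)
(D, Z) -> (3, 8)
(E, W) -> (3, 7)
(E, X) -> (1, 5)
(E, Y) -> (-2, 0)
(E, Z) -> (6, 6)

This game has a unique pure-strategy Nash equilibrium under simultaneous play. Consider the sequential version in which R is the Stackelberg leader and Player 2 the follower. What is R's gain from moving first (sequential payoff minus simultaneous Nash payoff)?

Work backward from Player 2's decision.
- A: Player 2 compares 8, -6, 7, -9 and picks W; R would get -7.
- B: Player 2 compares 6, -3, -3, -7 and picks W; R would get 8.
- C: Player 2 compares 6, 1, 3, -1 and picks W; R would get 6.
- D: Player 2 compares 4, -4, 4, 8 and picks Z; R would get 3.
- E: Player 2 compares 7, 5, 0, 6 and picks W; R would get 3.
Maximizing over -7, 8, 6, 3, 3, R chooses B. Subgame-perfect outcome: (B, W) with payoffs (8, 6).
For the simultaneous game, intersect best replies.
R's best replies: W→B; X→B; Y→D; Z→A.
Player 2's best replies: A→W; B→W; C→W; D→Z; E→W.
Only (B, W) has each player best-responding; Nash payoffs (8, 6).
R's commitment gain: 8 − 8 = 0.

0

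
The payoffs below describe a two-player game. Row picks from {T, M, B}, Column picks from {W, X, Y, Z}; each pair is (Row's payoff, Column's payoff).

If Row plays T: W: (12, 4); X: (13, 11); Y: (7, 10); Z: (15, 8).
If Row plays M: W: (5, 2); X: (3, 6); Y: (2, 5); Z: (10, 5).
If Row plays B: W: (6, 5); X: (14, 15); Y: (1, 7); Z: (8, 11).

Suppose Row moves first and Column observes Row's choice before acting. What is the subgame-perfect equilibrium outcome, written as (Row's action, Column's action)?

Backward induction with Row moving first.
- T: BR = X, leader payoff 13.
- M: BR = X, leader payoff 3.
- B: BR = X, leader payoff 14.
Row's induced payoffs are 13, 3, 14, so Row commits to B. Subgame-perfect outcome: (B, X) with payoffs (14, 15).

(B, X)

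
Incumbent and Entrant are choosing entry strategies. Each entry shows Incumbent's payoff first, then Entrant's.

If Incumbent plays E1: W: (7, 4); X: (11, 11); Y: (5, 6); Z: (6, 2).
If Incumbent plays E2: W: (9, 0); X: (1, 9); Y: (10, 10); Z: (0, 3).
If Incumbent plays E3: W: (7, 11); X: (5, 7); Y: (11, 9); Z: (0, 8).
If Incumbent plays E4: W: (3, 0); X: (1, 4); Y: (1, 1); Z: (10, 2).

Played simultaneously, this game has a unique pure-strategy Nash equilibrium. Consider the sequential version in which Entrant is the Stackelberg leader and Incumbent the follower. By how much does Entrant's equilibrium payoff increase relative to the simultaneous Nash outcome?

Incumbent best-responds to each possible Entrant move:
- W → Incumbent plays E2 (best of 7, 9, 7, 3); Entrant gets 0.
- X → Incumbent plays E1 (best of 11, 1, 5, 1); Entrant gets 11.
- Y → Incumbent plays E3 (best of 5, 10, 11, 1); Entrant gets 9.
- Z → Incumbent plays E4 (best of 6, 0, 0, 10); Entrant gets 2.
Among 0, 11, 9, 2, the best is 11 at X. Subgame-perfect outcome: (E1, X) with payoffs (11, 11).
Now find the simultaneous Nash equilibrium.
Incumbent's best replies: W→E2; X→E1; Y→E3; Z→E4.
Entrant's best replies: E1→X; E2→Y; E3→W; E4→X.
Only (E1, X) has each player best-responding; Nash payoffs (11, 11).
Entrant's commitment gain: 11 − 11 = 0.

0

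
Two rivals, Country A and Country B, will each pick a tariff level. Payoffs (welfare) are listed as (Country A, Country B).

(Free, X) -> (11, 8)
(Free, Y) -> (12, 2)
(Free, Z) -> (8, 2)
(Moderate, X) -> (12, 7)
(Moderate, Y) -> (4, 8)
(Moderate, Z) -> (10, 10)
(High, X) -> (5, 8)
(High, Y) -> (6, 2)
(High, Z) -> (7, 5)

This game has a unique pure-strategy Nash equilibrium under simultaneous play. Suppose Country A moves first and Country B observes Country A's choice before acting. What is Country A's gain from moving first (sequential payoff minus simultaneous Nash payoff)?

Backward induction with Country A moving first.
- Free: BR = X, leader payoff 11.
- Moderate: BR = Z, leader payoff 10.
- High: BR = X, leader payoff 5.
Country A's induced payoffs are 11, 10, 5, so Country A commits to Free. Subgame-perfect outcome: (Free, X) with payoffs (11, 8).
Now find the simultaneous Nash equilibrium.
Country A's best replies: X→Moderate; Y→Free; Z→Moderate.
Country B's best replies: Free→X; Moderate→Z; High→X.
Only (Moderate, Z) has each player best-responding; Nash payoffs (10, 10).
Country A's commitment gain: 11 − 10 = 1.

1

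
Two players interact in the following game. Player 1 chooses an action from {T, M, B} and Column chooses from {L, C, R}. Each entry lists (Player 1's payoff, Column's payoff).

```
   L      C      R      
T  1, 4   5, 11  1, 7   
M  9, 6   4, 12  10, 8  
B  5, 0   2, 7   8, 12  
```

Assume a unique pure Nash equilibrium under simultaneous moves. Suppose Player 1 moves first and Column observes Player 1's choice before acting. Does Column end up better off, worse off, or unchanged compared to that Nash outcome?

Work backward from Column's decision.
- T: Column compares 4, 11, 7 and picks C; Player 1 would get 5.
- M: Column compares 6, 12, 8 and picks C; Player 1 would get 4.
- B: Column compares 0, 7, 12 and picks R; Player 1 would get 8.
Maximizing over 5, 4, 8, Player 1 chooses B. Subgame-perfect outcome: (B, R) with payoffs (8, 12).
For the simultaneous game, intersect best replies.
Player 1's best replies: L→M; C→T; R→M.
Column's best replies: T→C; M→C; B→R.
Only (T, C) has each player best-responding; Nash payoffs (5, 11).
Column earns 12 sequentially versus 11 at the Nash outcome: better off.

better off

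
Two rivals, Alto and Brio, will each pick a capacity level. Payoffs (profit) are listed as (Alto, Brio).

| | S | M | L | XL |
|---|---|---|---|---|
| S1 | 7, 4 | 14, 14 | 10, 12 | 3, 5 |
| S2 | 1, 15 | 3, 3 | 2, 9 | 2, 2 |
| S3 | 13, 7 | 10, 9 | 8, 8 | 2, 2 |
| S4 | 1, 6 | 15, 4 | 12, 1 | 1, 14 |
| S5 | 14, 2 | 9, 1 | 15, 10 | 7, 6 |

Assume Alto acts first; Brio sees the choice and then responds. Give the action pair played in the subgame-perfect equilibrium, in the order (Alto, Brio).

(S5, L)

Work backward from Brio's decision.
- S1: Brio compares 4, 14, 12, 5 and picks M; Alto would get 14.
- S2: Brio compares 15, 3, 9, 2 and picks S; Alto would get 1.
- S3: Brio compares 7, 9, 8, 2 and picks M; Alto would get 10.
- S4: Brio compares 6, 4, 1, 14 and picks XL; Alto would get 1.
- S5: Brio compares 2, 1, 10, 6 and picks L; Alto would get 15.
Alto's induced payoffs are 14, 1, 10, 1, 15, so Alto commits to S5. Subgame-perfect outcome: (S5, L) with payoffs (15, 10).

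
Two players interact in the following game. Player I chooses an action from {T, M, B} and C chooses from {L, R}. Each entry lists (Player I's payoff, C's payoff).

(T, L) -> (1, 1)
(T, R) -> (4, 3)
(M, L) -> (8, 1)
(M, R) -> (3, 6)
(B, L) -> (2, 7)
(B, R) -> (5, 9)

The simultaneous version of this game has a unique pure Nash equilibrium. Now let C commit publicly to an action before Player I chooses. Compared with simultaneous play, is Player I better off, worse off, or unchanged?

Solve by backward induction (C leads).
- L: BR = M, leader payoff 1.
- R: BR = B, leader payoff 9.
C's induced payoffs are 1, 9, so C commits to R. Subgame-perfect outcome: (B, R) with payoffs (5, 9).
Now find the simultaneous Nash equilibrium.
Player I's best replies: L→M; R→B.
C's best replies: T→R; M→R; B→R.
The unique mutual best reply is (B, R), giving (5, 9).
Player I earns 5 sequentially versus 5 at the Nash outcome: unchanged.

unchanged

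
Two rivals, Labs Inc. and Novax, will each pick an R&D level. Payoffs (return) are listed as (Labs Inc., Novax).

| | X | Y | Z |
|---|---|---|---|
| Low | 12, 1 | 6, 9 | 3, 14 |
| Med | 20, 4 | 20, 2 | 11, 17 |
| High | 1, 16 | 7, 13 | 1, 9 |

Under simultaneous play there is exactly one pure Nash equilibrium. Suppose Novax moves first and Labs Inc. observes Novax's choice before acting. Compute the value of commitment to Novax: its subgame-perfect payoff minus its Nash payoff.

0

Solve by backward induction (Novax leads).
- X → Labs Inc. plays Med (best of 12, 20, 1); Novax gets 4.
- Y → Labs Inc. plays Med (best of 6, 20, 7); Novax gets 2.
- Z → Labs Inc. plays Med (best of 3, 11, 1); Novax gets 17.
Novax's induced payoffs are 4, 2, 17, so Novax commits to Z. Subgame-perfect outcome: (Med, Z) with payoffs (11, 17).
Under simultaneous play:
Labs Inc.'s best replies: X→Med; Y→Med; Z→Med.
Novax's best replies: Low→Z; Med→Z; High→X.
The unique mutual best reply is (Med, Z), giving (11, 17).
Novax's commitment gain: 17 − 17 = 0.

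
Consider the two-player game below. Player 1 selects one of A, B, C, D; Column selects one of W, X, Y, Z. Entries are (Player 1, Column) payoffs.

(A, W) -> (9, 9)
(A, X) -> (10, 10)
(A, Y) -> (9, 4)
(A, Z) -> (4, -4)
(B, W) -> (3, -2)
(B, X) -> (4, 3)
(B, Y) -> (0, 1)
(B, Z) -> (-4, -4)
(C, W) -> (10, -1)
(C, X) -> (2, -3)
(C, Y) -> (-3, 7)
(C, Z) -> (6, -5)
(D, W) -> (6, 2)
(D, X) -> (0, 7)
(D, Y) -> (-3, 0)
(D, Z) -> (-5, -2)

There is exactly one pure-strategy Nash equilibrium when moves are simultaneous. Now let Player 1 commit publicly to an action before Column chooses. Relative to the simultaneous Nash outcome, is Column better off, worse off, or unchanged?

unchanged

Solve by backward induction (Player 1 leads).
- A: BR = X, leader payoff 10.
- B: BR = X, leader payoff 4.
- C: BR = Y, leader payoff -3.
- D: BR = X, leader payoff 0.
Maximizing over 10, 4, -3, 0, Player 1 chooses A. Subgame-perfect outcome: (A, X) with payoffs (10, 10).
For the simultaneous game, intersect best replies.
Player 1's best replies: W→C; X→A; Y→A; Z→C.
Column's best replies: A→X; B→X; C→Y; D→X.
Only (A, X) has each player best-responding; Nash payoffs (10, 10).
Column earns 10 sequentially versus 10 at the Nash outcome: unchanged.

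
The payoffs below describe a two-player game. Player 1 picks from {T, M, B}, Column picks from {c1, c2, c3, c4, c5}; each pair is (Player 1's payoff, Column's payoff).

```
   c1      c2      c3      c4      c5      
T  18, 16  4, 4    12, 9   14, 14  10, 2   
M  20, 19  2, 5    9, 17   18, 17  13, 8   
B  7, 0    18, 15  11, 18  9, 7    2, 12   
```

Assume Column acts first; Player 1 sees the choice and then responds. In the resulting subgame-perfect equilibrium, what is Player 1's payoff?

20

Solve by backward induction (Column leads).
- c1 → Player 1 plays M (best of 18, 20, 7); Column gets 19.
- c2 → Player 1 plays B (best of 4, 2, 18); Column gets 15.
- c3 → Player 1 plays T (best of 12, 9, 11); Column gets 9.
- c4 → Player 1 plays M (best of 14, 18, 9); Column gets 17.
- c5 → Player 1 plays M (best of 10, 13, 2); Column gets 8.
Maximizing over 19, 15, 9, 17, 8, Column chooses c1. Subgame-perfect outcome: (M, c1) with payoffs (20, 19).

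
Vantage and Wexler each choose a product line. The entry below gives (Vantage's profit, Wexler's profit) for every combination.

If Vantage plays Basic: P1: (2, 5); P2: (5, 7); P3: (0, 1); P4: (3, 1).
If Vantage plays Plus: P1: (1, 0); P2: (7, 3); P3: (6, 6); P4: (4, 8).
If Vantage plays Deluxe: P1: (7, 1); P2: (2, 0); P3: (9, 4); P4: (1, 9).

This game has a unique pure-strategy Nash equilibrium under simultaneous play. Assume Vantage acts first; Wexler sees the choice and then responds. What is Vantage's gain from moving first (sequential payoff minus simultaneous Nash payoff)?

1

Wexler best-responds to each possible Vantage move:
- Basic: Wexler compares 5, 7, 1, 1 and picks P2; Vantage would get 5.
- Plus: Wexler compares 0, 3, 6, 8 and picks P4; Vantage would get 4.
- Deluxe: Wexler compares 1, 0, 4, 9 and picks P4; Vantage would get 1.
Maximizing over 5, 4, 1, Vantage chooses Basic. Subgame-perfect outcome: (Basic, P2) with payoffs (5, 7).
For the simultaneous game, intersect best replies.
Vantage's best replies: P1→Deluxe; P2→Plus; P3→Deluxe; P4→Plus.
Wexler's best replies: Basic→P2; Plus→P4; Deluxe→P4.
Only (Plus, P4) has each player best-responding; Nash payoffs (4, 8).
Vantage's commitment gain: 5 − 4 = 1.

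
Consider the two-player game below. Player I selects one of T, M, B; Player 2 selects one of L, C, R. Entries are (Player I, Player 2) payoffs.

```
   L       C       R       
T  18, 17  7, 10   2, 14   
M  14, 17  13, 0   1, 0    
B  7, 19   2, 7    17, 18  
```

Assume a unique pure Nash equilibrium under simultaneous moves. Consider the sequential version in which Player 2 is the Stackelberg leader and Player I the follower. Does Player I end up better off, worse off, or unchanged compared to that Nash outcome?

worse off

Solve by backward induction (Player 2 leads).
- L: BR = T, leader payoff 17.
- C: BR = M, leader payoff 0.
- R: BR = B, leader payoff 18.
Maximizing over 17, 0, 18, Player 2 chooses R. Subgame-perfect outcome: (B, R) with payoffs (17, 18).
Under simultaneous play:
Player I's best replies: L→T; C→M; R→B.
Player 2's best replies: T→L; M→L; B→L.
The unique mutual best reply is (T, L), giving (18, 17).
Player I earns 17 sequentially versus 18 at the Nash outcome: worse off.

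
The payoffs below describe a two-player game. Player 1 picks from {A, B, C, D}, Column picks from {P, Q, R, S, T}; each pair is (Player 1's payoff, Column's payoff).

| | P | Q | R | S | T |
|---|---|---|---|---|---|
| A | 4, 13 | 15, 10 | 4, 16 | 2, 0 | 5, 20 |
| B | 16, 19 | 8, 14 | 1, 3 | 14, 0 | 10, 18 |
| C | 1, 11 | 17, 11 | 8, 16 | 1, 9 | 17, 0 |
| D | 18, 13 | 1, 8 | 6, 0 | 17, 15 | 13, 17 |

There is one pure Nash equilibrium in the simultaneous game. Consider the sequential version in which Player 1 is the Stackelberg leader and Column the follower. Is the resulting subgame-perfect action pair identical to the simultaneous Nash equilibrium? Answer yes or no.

no

Work backward from Column's decision.
- A → Column plays T (best of 13, 10, 16, 0, 20); Player 1 gets 5.
- B → Column plays P (best of 19, 14, 3, 0, 18); Player 1 gets 16.
- C → Column plays R (best of 11, 11, 16, 9, 0); Player 1 gets 8.
- D → Column plays T (best of 13, 8, 0, 15, 17); Player 1 gets 13.
Player 1's induced payoffs are 5, 16, 8, 13, so Player 1 commits to B. Subgame-perfect outcome: (B, P) with payoffs (16, 19).
Under simultaneous play:
Player 1's best replies: P→D; Q→C; R→C; S→D; T→C.
Column's best replies: A→T; B→P; C→R; D→T.
Only (C, R) has each player best-responding; Nash payoffs (8, 16).
Sequential outcome (B, P) differs from the Nash profile (C, R).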